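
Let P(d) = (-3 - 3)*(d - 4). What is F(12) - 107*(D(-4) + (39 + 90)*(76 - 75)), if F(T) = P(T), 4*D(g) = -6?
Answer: -27381/2 ≈ -13691.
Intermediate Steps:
D(g) = -3/2 (D(g) = (¼)*(-6) = -3/2)
P(d) = 24 - 6*d (P(d) = -6*(-4 + d) = 24 - 6*d)
F(T) = 24 - 6*T
F(12) - 107*(D(-4) + (39 + 90)*(76 - 75)) = (24 - 6*12) - 107*(-3/2 + (39 + 90)*(76 - 75)) = (24 - 72) - 107*(-3/2 + 129*1) = -48 - 107*(-3/2 + 129) = -48 - 107*255/2 = -48 - 27285/2 = -27381/2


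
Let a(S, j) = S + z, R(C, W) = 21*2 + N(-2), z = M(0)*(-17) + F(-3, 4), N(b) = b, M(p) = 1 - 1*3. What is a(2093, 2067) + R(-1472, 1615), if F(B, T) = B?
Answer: 2164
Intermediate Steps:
M(p) = -2 (M(p) = 1 - 3 = -2)
z = 31 (z = -2*(-17) - 3 = 34 - 3 = 31)
R(C, W) = 40 (R(C, W) = 21*2 - 2 = 42 - 2 = 40)
a(S, j) = 31 + S (a(S, j) = S + 31 = 31 + S)
a(2093, 2067) + R(-1472, 1615) = (31 + 2093) + 40 = 2124 + 40 = 2164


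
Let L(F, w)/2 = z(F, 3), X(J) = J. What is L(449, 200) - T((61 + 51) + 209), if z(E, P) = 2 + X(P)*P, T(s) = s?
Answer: -299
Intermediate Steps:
z(E, P) = 2 + P² (z(E, P) = 2 + P*P = 2 + P²)
L(F, w) = 22 (L(F, w) = 2*(2 + 3²) = 2*(2 + 9) = 2*11 = 22)
L(449, 200) - T((61 + 51) + 209) = 22 - ((61 + 51) + 209) = 22 - (112 + 209) = 22 - 1*321 = 22 - 321 = -299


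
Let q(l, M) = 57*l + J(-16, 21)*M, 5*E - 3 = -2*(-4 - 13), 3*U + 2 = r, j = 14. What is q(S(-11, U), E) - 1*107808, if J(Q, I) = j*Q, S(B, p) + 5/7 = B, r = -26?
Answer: -3854666/35 ≈ -1.1013e+5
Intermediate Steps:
U = -28/3 (U = -⅔ + (⅓)*(-26) = -⅔ - 26/3 = -28/3 ≈ -9.3333)
S(B, p) = -5/7 + B
J(Q, I) = 14*Q
E = 37/5 (E = ⅗ + (-2*(-4 - 13))/5 = ⅗ + (-2*(-17))/5 = ⅗ + (⅕)*34 = ⅗ + 34/5 = 37/5 ≈ 7.4000)
q(l, M) = -224*M + 57*l (q(l, M) = 57*l + (14*(-16))*M = 57*l - 224*M = -224*M + 57*l)
q(S(-11, U), E) - 1*107808 = (-224*37/5 + 57*(-5/7 - 11)) - 1*107808 = (-8288/5 + 57*(-82/7)) - 107808 = (-8288/5 - 4674/7) - 107808 = -81386/35 - 107808 = -3854666/35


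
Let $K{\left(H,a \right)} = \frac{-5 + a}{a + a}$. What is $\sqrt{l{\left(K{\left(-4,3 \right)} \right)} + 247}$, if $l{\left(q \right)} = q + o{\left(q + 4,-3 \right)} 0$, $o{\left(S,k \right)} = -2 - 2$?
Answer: $\frac{2 \sqrt{555}}{3} \approx 15.706$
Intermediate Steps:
$K{\left(H,a \right)} = \frac{-5 + a}{2 a}$
$o{\left(S,k \right)} = -4$
$l{\left(q \right)} = q$ ($l{\left(q \right)} = q - 0 = q + 0 = q$)
$\sqrt{l{\left(K{\left(-4,3 \right)} \right)} + 247} = \sqrt{\frac{-5 + 3}{2 \cdot 3} + 247} = \sqrt{\frac{1}{2} \cdot \frac{1}{3} \left(-2\right) + 247} = \sqrt{- \frac{1}{3} + 247} = \sqrt{\frac{740}{3}} = \frac{2 \sqrt{555}}{3}$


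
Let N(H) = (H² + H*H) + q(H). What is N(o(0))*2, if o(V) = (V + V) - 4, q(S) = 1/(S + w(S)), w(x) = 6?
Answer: 65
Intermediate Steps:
q(S) = 1/(6 + S) (q(S) = 1/(S + 6) = 1/(6 + S))
o(V) = -4 + 2*V (o(V) = 2*V - 4 = -4 + 2*V)
N(H) = 1/(6 + H) + 2*H² (N(H) = (H² + H*H) + 1/(6 + H) = (H² + H²) + 1/(6 + H) = 2*H² + 1/(6 + H) = 1/(6 + H) + 2*H²)
N(o(0))*2 = ((1 + 2*(-4 + 2*0)²*(6 + (-4 + 2*0)))/(6 + (-4 + 2*0)))*2 = ((1 + 2*(-4 + 0)²*(6 + (-4 + 0)))/(6 + (-4 + 0)))*2 = ((1 + 2*(-4)²*(6 - 4))/(6 - 4))*2 = ((1 + 2*16*2)/2)*2 = ((1 + 64)/2)*2 = ((½)*65)*2 = (65/2)*2 = 65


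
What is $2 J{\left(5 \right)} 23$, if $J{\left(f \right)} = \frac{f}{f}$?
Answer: $46$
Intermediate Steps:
$J{\left(f \right)} = 1$
$2 J{\left(5 \right)} 23 = 2 \cdot 1 \cdot 23 = 2 \cdot 23 = 46$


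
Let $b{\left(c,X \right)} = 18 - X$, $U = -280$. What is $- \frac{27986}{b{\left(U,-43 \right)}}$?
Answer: $- \frac{27986}{61} \approx -458.79$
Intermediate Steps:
$- \frac{27986}{b{\left(U,-43 \right)}} = - \frac{27986}{18 - -43} = - \frac{27986}{18 + 43} = - \frac{27986}{61}$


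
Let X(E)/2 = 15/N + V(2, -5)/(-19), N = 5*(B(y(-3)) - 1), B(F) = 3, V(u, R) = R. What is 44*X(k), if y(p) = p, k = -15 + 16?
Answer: 2948/19 ≈ 155.16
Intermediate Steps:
k = 1
N = 10 (N = 5*(3 - 1) = 5*2 = 10)
X(E) = 67/19 (X(E) = 2*(15/10 - 5/(-19)) = 2*(15*(⅒) - 5*(-1/19)) = 2*(3/2 + 5/19) = 2*(67/38) = 67/19)
44*X(k) = 44*(67/19) = 2948/19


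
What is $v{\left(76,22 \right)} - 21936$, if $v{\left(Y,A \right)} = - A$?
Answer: $-21958$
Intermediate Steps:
$v{\left(76,22 \right)} - 21936 = \left(-1\right) 22 - 21936 = -22 - 21936 = -21958$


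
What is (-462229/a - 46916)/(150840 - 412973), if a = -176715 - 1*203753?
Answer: 17849574459/99733218244 ≈ 0.17897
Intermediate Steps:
a = -380468 (a = -176715 - 203753 = -380468)
(-462229/a - 46916)/(150840 - 412973) = (-462229/(-380468) - 46916)/(150840 - 412973) = (-462229*(-1/380468) - 46916)/(-262133) = (462229/380468 - 46916)*(-1/262133) = -17849574459/380468*(-1/262133) = 17849574459/99733218244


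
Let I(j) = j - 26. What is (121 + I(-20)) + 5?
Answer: 80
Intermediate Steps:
I(j) = -26 + j
(121 + I(-20)) + 5 = (121 + (-26 - 20)) + 5 = (121 - 46) + 5 = 75 + 5 = 80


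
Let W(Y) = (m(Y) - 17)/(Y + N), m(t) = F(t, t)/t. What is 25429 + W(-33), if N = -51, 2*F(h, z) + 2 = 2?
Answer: 2136053/84 ≈ 25429.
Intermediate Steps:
F(h, z) = 0 (F(h, z) = -1 + (½)*2 = -1 + 1 = 0)
m(t) = 0 (m(t) = 0/t = 0)
W(Y) = -17/(-51 + Y) (W(Y) = (0 - 17)/(Y - 51) = -17/(-51 + Y))
25429 + W(-33) = 25429 - 17/(-51 - 33) = 25429 - 17/(-84) = 25429 - 17*(-1/84) = 25429 + 17/84 = 2136053/84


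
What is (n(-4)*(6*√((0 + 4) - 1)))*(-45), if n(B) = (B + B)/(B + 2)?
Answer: -1080*√3 ≈ -1870.6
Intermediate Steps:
n(B) = 2*B/(2 + B) (n(B) = (2*B)/(2 + B) = 2*B/(2 + B))
(n(-4)*(6*√((0 + 4) - 1)))*(-45) = ((2*(-4)/(2 - 4))*(6*√((0 + 4) - 1)))*(-45) = ((2*(-4)/(-2))*(6*√(4 - 1)))*(-45) = ((2*(-4)*(-½))*(6*√3))*(-45) = (4*(6*√3))*(-45) = (24*√3)*(-45) = -1080*√3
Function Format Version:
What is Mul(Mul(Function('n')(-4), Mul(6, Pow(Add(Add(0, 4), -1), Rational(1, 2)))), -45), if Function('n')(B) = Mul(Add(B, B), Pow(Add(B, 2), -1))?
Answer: Mul(-1080, Pow(3, Rational(1, 2))) ≈ -1870.6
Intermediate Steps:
Function('n')(B) = Mul(2, B, Pow(Add(2, B), -1)) (Function('n')(B) = Mul(Mul(2, B), Pow(Add(2, B), -1)) = Mul(2, B, Pow(Add(2, B), -1)))
Mul(Mul(Function('n')(-4), Mul(6, Pow(Add(Add(0, 4), -1), Rational(1, 2)))), -45) = Mul(Mul(Mul(2, -4, Pow(Add(2, -4), -1)), Mul(6, Pow(Add(Add(0, 4), -1), Rational(1, 2)))), -45) = Mul(Mul(Mul(2, -4, Pow(-2, -1)), Mul(6, Pow(Add(4, -1), Rational(1, 2)))), -45) = Mul(Mul(Mul(2, -4, Rational(-1, 2)), Mul(6, Pow(3, Rational(1, 2)))), -45) = Mul(Mul(4, Mul(6, Pow(3, Rational(1, 2)))), -45) = Mul(Mul(24, Pow(3, Rational(1, 2))), -45) = Mul(-1080, Pow(3, Rational(1, 2)))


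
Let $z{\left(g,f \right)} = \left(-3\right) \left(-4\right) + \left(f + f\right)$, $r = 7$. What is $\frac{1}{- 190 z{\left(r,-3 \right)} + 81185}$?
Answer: $\frac{1}{80045} \approx 1.2493 \cdot 10^{-5}$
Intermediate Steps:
$z{\left(g,f \right)} = 12 + 2 f$
$\frac{1}{- 190 z{\left(r,-3 \right)} + 81185} = \frac{1}{- 190 \left(12 + 2 \left(-3\right)\right) + 81185} = \frac{1}{- 190 \left(12 - 6\right) + 81185} = \frac{1}{\left(-190\right) 6 + 81185} = \frac{1}{-1140 + 81185} = \frac{1}{80045}$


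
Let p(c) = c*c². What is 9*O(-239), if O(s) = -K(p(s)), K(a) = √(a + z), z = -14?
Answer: -9*I*√13651933 ≈ -33254.0*I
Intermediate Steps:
p(c) = c³
K(a) = √(-14 + a) (K(a) = √(a - 14) = √(-14 + a))
O(s) = -√(-14 + s³)
9*O(-239) = 9*(-√(-14 + (-239)³)) = 9*(-√(-14 - 13651919)) = 9*(-√(-13651933)) = 9*(-I*√13651933) = -9*I*√13651933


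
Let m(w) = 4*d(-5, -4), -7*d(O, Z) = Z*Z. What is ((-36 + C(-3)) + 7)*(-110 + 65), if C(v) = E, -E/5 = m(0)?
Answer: -5265/7 ≈ -752.14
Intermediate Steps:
d(O, Z) = -Z²/7 (d(O, Z) = -Z*Z/7 = -Z²/7)
m(w) = -64/7 (m(w) = 4*(-⅐*(-4)²) = 4*(-⅐*16) = 4*(-16/7) = -64/7)
E = 320/7 (E = -5*(-64/7) = 320/7 ≈ 45.714)
C(v) = 320/7
((-36 + C(-3)) + 7)*(-110 + 65) = ((-36 + 320/7) + 7)*(-110 + 65) = (68/7 + 7)*(-45) = (117/7)*(-45) = -5265/7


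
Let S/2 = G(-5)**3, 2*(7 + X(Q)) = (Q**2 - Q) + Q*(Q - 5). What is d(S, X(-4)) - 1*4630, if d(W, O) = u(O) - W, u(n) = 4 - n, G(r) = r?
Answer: -4397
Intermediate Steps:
X(Q) = -7 + Q**2/2 - Q/2 + Q*(-5 + Q)/2 (X(Q) = -7 + ((Q**2 - Q) + Q*(Q - 5))/2 = -7 + ((Q**2 - Q) + Q*(-5 + Q))/2 = -7 + (Q**2 - Q + Q*(-5 + Q))/2 = -7 + (Q**2/2 - Q/2 + Q*(-5 + Q)/2) = -7 + Q**2/2 - Q/2 + Q*(-5 + Q)/2)
S = -250 (S = 2*(-5)**3 = 2*(-125) = -250)
d(W, O) = 4 - O - W (d(W, O) = (4 - O) - W = 4 - O - W)
d(S, X(-4)) - 1*4630 = (4 - (-7 + (-4)**2 - 3*(-4)) - 1*(-250)) - 1*4630 = (4 - (-7 + 16 + 12) + 250) - 4630 = (4 - 1*21 + 250) - 4630 = (4 - 21 + 250) - 4630 = 233 - 4630 = -4397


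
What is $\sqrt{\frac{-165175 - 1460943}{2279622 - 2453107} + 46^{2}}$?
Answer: $\frac{\sqrt{1309708130}}{785} \approx 46.102$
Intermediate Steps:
$\sqrt{\frac{-165175 - 1460943}{2279622 - 2453107} + 46^{2}} = \sqrt{- \frac{1626118}{-173485} + 2116} = \sqrt{\left(-1626118\right) \left(- \frac{1}{173485}\right) + 2116} = \sqrt{\frac{7358}{785} + 2116} = \sqrt{\frac{1668418}{785}} = \frac{\sqrt{1309708130}}{785}$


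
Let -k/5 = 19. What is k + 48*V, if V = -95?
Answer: -4655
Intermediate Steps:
k = -95 (k = -5*19 = -95)
k + 48*V = -95 + 48*(-95) = -95 - 4560 = -4655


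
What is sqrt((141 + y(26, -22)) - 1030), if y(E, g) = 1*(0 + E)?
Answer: I*sqrt(863) ≈ 29.377*I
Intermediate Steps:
y(E, g) = E (y(E, g) = 1*E = E)
sqrt((141 + y(26, -22)) - 1030) = sqrt((141 + 26) - 1030) = sqrt(167 - 1030) = sqrt(-863) = I*sqrt(863)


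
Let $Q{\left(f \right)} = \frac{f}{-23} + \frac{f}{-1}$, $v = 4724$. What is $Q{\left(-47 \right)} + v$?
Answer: $\frac{109780}{23} \approx 4773.0$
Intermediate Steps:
$Q{\left(f \right)} = - \frac{24 f}{23}$ ($Q{\left(f \right)} = f \left(- \frac{1}{23}\right) + f \left(-1\right) = - \frac{f}{23} - f = - \frac{24 f}{23}$)
$Q{\left(-47 \right)} + v = \left(- \frac{24}{23}\right) \left(-47\right) + 4724 = \frac{1128}{23} + 4724 = \frac{109780}{23}$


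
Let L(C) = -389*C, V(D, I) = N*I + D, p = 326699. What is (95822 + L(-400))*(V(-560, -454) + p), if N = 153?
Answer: 64534244694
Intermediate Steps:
V(D, I) = D + 153*I (V(D, I) = 153*I + D = D + 153*I)
(95822 + L(-400))*(V(-560, -454) + p) = (95822 - 389*(-400))*((-560 + 153*(-454)) + 326699) = (95822 + 155600)*((-560 - 69462) + 326699) = 251422*(-70022 + 326699) = 251422*256677 = 64534244694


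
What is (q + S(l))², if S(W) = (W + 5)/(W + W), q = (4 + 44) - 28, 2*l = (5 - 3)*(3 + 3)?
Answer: 63001/144 ≈ 437.51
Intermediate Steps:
l = 6 (l = ((5 - 3)*(3 + 3))/2 = (2*6)/2 = (½)*12 = 6)
q = 20 (q = 48 - 28 = 20)
S(W) = (5 + W)/(2*W) (S(W) = (5 + W)/((2*W)) = (5 + W)*(1/(2*W)) = (5 + W)/(2*W))
(q + S(l))² = (20 + (½)*(5 + 6)/6)² = (20 + (½)*(⅙)*11)² = (20 + 11/12)² = (251/12)² = 63001/144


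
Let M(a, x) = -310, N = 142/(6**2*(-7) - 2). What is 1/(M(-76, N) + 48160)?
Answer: 1/47850 ≈ 2.0899e-5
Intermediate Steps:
N = -71/127 (N = 142/(36*(-7) - 2) = 142/(-252 - 2) = 142/(-254) = 142*(-1/254) = -71/127 ≈ -0.55906)
1/(M(-76, N) + 48160) = 1/(-310 + 48160) = 1/47850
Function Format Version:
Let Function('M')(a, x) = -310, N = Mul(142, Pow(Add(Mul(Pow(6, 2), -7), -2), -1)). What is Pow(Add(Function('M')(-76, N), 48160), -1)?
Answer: Rational(1, 47850) ≈ 2.0899e-5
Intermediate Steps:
N = Rational(-71, 127) (N = Mul(142, Pow(Add(Mul(36, -7), -2), -1)) = Mul(142, Pow(Add(-252, -2), -1)) = Mul(142, Pow(-254, -1)) = Mul(142, Rational(-1, 254)) = Rational(-71, 127) ≈ -0.55906)
Pow(Add(Function('M')(-76, N), 48160), -1) = Pow(Add(-310, 48160), -1) = Pow(47850, -1) = Rational(1, 47850)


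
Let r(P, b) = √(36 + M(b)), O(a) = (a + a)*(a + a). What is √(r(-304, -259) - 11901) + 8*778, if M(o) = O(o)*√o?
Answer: 6224 + √(-11901 + 2*√(9 + 67081*I*√259)) ≈ 6231.2 + 102.39*I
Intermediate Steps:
O(a) = 4*a² (O(a) = (2*a)*(2*a) = 4*a²)
M(o) = 4*o^(5/2) (M(o) = (4*o²)*√o = 4*o^(5/2))
r(P, b) = √(36 + 4*b^(5/2))
√(r(-304, -259) - 11901) + 8*778 = √(2*√(9 + (-259)^(5/2)) - 11901) + 8*778 = √(2*√(9 + 67081*I*√259) - 11901) + 6224 = √(-11901 + 2*√(9 + 67081*I*√259)) + 6224 = 6224 + √(-11901 + 2*√(9 + 67081*I*√259))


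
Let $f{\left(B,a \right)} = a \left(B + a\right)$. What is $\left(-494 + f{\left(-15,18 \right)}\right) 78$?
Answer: $-34320$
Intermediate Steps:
$\left(-494 + f{\left(-15,18 \right)}\right) 78 = \left(-494 + 18 \left(-15 + 18\right)\right) 78 = \left(-494 + 18 \cdot 3\right) 78 = \left(-494 + 54\right) 78 = \left(-440\right) 78 = -34320$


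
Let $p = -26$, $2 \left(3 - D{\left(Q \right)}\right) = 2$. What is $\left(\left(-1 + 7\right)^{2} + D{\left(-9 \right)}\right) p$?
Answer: $-988$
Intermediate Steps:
$D{\left(Q \right)} = 2$ ($D{\left(Q \right)} = 3 - 1 = 2$)
$\left(\left(-1 + 7\right)^{2} + D{\left(-9 \right)}\right) p = \left(\left(-1 + 7\right)^{2} + 2\right) \left(-26\right) = \left(6^{2} + 2\right) \left(-26\right) = \left(36 + 2\right) \left(-26\right) = 38 \left(-26\right) = -988$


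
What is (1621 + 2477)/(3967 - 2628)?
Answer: 4098/1339 ≈ 3.0605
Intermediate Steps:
(1621 + 2477)/(3967 - 2628) = 4098/1339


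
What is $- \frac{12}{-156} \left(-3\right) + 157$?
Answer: $\frac{2038}{13} \approx 156.77$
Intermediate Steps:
$- \frac{12}{-156} \left(-3\right) + 157 = \left(-12\right) \left(- \frac{1}{156}\right) \left(-3\right) + 157 = \frac{1}{13} \left(-3\right) + 157 = - \frac{3}{13} + 157 = \frac{2038}{13}$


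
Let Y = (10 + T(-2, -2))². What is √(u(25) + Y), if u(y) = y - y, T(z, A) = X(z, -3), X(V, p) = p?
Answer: 7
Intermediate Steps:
T(z, A) = -3
u(y) = 0
Y = 49 (Y = (10 - 3)² = 7² = 49)
√(u(25) + Y) = √(0 + 49) = √49 = 7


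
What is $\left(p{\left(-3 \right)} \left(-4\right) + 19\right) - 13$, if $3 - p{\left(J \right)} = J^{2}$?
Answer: $30$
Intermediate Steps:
$p{\left(J \right)} = 3 - J^{2}$
$\left(p{\left(-3 \right)} \left(-4\right) + 19\right) - 13 = \left(\left(3 - \left(-3\right)^{2}\right) \left(-4\right) + 19\right) - 13 = \left(\left(3 - 9\right) \left(-4\right) + 19\right) - 13 = \left(\left(-6\right) \left(-4\right) + 19\right) - 13 = \left(24 + 19\right) - 13 = 43 - 13 = 30$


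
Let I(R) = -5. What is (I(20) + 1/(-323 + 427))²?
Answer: 269361/10816 ≈ 24.904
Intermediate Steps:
(I(20) + 1/(-323 + 427))² = (-5 + 1/(-323 + 427))² = (-5 + 1/104)² = (-519/104)² = 269361/10816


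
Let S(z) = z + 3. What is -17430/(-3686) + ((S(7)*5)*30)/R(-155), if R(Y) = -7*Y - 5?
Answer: 202945/33174 ≈ 6.1176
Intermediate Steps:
S(z) = 3 + z
R(Y) = -5 - 7*Y
-17430/(-3686) + ((S(7)*5)*30)/R(-155) = -17430/(-3686) + (((3 + 7)*5)*30)/(-5 - 7*(-155)) = -17430*(-1/3686) + ((10*5)*30)/(-5 + 1085) = 8715/1843 + (50*30)/1080 = 8715/1843 + 1500*(1/1080) = 8715/1843 + 25/18 = 202945/33174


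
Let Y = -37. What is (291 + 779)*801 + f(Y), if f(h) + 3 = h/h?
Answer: 857068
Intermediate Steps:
f(h) = -2 (f(h) = -3 + h/h = -3 + 1 = -2)
(291 + 779)*801 + f(Y) = (291 + 779)*801 - 2 = 1070*801 - 2 = 857070 - 2 = 857068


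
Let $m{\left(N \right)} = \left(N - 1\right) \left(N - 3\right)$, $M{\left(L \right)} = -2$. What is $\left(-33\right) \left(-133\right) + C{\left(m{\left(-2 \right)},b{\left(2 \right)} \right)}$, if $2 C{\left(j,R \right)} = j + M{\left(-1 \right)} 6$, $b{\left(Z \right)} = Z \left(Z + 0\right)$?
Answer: $\frac{8781}{2} \approx 4390.5$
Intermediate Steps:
$m{\left(N \right)} = \left(-1 + N\right) \left(-3 + N\right)$
$b{\left(Z \right)} = Z^{2}$ ($b{\left(Z \right)} = Z Z = Z^{2}$)
$C{\left(j,R \right)} = -6 + \frac{j}{2}$ ($C{\left(j,R \right)} = \frac{j - 12}{2} = \frac{-12 + j}{2} = -6 + \frac{j}{2}$)
$\left(-33\right) \left(-133\right) + C{\left(m{\left(-2 \right)},b{\left(2 \right)} \right)} = \left(-33\right) \left(-133\right) - \left(6 - \frac{3 + \left(-2\right)^{2} - -8}{2}\right) = 4389 - \left(6 - \frac{3 + 4 + 8}{2}\right) = 4389 + \left(-6 + \frac{1}{2} \cdot 15\right) = 4389 + \left(-6 + \frac{15}{2}\right) = 4389 + \frac{3}{2} = \frac{8781}{2}$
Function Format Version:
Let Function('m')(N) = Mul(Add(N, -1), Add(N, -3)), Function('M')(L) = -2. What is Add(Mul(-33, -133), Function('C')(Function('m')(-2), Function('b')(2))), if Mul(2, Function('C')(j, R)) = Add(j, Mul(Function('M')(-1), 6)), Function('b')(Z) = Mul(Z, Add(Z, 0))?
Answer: Rational(8781, 2) ≈ 4390.5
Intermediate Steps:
Function('m')(N) = Mul(Add(-1, N), Add(-3, N))
Function('b')(Z) = Pow(Z, 2) (Function('b')(Z) = Mul(Z, Z) = Pow(Z, 2))
Function('C')(j, R) = Add(-6, Mul(Rational(1, 2), j)) (Function('C')(j, R) = Mul(Rational(1, 2), Add(j, Mul(-2, 6))) = Mul(Rational(1, 2), Add(j, -12)) = Mul(Rational(1, 2), Add(-12, j)) = Add(-6, Mul(Rational(1, 2), j)))
Add(Mul(-33, -133), Function('C')(Function('m')(-2), Function('b')(2))) = Add(Mul(-33, -133), Add(-6, Mul(Rational(1, 2), Add(3, Pow(-2, 2), Mul(-4, -2))))) = Add(4389, Add(-6, Mul(Rational(1, 2), Add(3, 4, 8)))) = Add(4389, Add(-6, Mul(Rational(1, 2), 15))) = Add(4389, Add(-6, Rational(15, 2))) = Add(4389, Rational(3, 2)) = Rational(8781, 2)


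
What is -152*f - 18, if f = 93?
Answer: -14154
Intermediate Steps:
-152*f - 18 = -152*93 - 18 = -14136 - 18 = -14154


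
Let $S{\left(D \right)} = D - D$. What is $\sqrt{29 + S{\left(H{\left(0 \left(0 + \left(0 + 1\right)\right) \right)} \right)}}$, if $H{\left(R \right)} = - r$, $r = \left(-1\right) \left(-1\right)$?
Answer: $\sqrt{29} \approx 5.3852$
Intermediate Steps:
$r = 1$
$H{\left(R \right)} = -1$ ($H{\left(R \right)} = \left(-1\right) 1 = -1$)
$S{\left(D \right)} = 0$
$\sqrt{29 + S{\left(H{\left(0 \left(0 + \left(0 + 1\right)\right) \right)} \right)}} = \sqrt{29 + 0} = \sqrt{29}$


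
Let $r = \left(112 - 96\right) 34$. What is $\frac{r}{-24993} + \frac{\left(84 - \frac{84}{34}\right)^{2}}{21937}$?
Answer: $\frac{44562605636}{158450446449} \approx 0.28124$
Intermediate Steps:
$r = 544$ ($r = 16 \cdot 34 = 544$)
$\frac{r}{-24993} + \frac{\left(84 - \frac{84}{34}\right)^{2}}{21937} = \frac{544}{-24993} + \frac{\left(84 - \frac{84}{34}\right)^{2}}{21937} = 544 \left(- \frac{1}{24993}\right) + \left(84 - \frac{42}{17}\right)^{2} \cdot \frac{1}{21937} = - \frac{544}{24993} + \left(84 - \frac{42}{17}\right)^{2} \cdot \frac{1}{21937} = - \frac{544}{24993} + \left(\frac{1386}{17}\right)^{2} \cdot \frac{1}{21937} = - \frac{544}{24993} + \frac{1920996}{289} \cdot \frac{1}{21937} = - \frac{544}{24993} + \frac{1920996}{6339793} = \frac{44562605636}{158450446449}$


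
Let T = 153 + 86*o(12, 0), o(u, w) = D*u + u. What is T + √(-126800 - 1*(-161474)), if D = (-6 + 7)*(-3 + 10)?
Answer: 8409 + √34674 ≈ 8595.2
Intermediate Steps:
D = 7 (D = 1*7 = 7)
o(u, w) = 8*u (o(u, w) = 7*u + u = 8*u)
T = 8409 (T = 153 + 86*(8*12) = 153 + 86*96 = 153 + 8256 = 8409)
T + √(-126800 - 1*(-161474)) = 8409 + √(-126800 - 1*(-161474)) = 8409 + √(-126800 + 161474) = 8409 + √34674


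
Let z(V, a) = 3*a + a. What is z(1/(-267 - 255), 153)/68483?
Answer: 612/68483 ≈ 0.0089365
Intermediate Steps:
z(V, a) = 4*a
z(1/(-267 - 255), 153)/68483 = (4*153)/68483 = 612*(1/68483) = 612/68483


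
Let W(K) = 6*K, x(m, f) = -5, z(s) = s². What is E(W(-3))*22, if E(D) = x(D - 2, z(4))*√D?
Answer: -330*I*√2 ≈ -466.69*I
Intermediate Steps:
E(D) = -5*√D
E(W(-3))*22 = -5*3*I*√2*22 = -15*I*√2*22 = -330*I*√2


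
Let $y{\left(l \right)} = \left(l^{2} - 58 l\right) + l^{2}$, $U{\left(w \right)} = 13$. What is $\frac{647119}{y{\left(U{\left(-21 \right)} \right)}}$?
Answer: $- \frac{647119}{416} \approx -1555.6$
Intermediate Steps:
$y{\left(l \right)} = - 58 l + 2 l^{2}$
$\frac{647119}{y{\left(U{\left(-21 \right)} \right)}} = \frac{647119}{2 \cdot 13 \left(-29 + 13\right)} = \frac{647119}{2 \cdot 13 \left(-16\right)} = \frac{647119}{-416} = 647119 \left(- \frac{1}{416}\right) = - \frac{647119}{416}$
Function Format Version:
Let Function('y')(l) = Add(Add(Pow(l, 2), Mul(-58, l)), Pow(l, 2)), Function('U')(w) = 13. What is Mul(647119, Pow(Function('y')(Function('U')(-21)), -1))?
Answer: Rational(-647119, 416) ≈ -1555.6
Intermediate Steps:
Function('y')(l) = Add(Mul(-58, l), Mul(2, Pow(l, 2)))
Mul(647119, Pow(Function('y')(Function('U')(-21)), -1)) = Mul(647119, Pow(Mul(2, 13, Add(-29, 13)), -1)) = Mul(647119, Pow(Mul(2, 13, -16), -1)) = Mul(647119, Pow(-416, -1)) = Mul(647119, Rational(-1, 416)) = Rational(-647119, 416)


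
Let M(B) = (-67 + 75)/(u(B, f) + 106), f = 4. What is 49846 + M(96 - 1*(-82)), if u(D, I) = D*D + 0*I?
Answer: 792302174/15895 ≈ 49846.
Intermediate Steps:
u(D, I) = D² (u(D, I) = D² + 0 = D²)
M(B) = 8/(106 + B²) (M(B) = (-67 + 75)/(B² + 106) = 8/(106 + B²))
49846 + M(96 - 1*(-82)) = 49846 + 8/(106 + (96 - 1*(-82))²) = 49846 + 8/(106 + (96 + 82)²) = 49846 + 8/(106 + 178²) = 49846 + 8/(106 + 31684) = 49846 + 8/31790 = 49846 + 8*(1/31790) = 49846 + 4/15895 = 792302174/15895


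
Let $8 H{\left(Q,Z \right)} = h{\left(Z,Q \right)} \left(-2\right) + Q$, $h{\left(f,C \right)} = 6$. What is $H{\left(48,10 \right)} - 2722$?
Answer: $- \frac{5435}{2} \approx -2717.5$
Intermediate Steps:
$H{\left(Q,Z \right)} = - \frac{3}{2} + \frac{Q}{8}$ ($H{\left(Q,Z \right)} = \frac{6 \left(-2\right) + Q}{8} = \frac{-12 + Q}{8} = - \frac{3}{2} + \frac{Q}{8}$)
$H{\left(48,10 \right)} - 2722 = \left(- \frac{3}{2} + \frac{1}{8} \cdot 48\right) - 2722 = \left(- \frac{3}{2} + 6\right) - 2722 = \frac{9}{2} - 2722 = - \frac{5435}{2}$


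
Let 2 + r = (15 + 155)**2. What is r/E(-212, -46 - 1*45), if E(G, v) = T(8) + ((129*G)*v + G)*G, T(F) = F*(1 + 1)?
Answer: -14449/263776328 ≈ -5.4777e-5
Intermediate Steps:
T(F) = 2*F (T(F) = F*2 = 2*F)
r = 28898 (r = -2 + (15 + 155)**2 = -2 + 170**2 = -2 + 28900 = 28898)
E(G, v) = 16 + G*(G + 129*G*v) (E(G, v) = 2*8 + ((129*G)*v + G)*G = 16 + (129*G*v + G)*G = 16 + (G + 129*G*v)*G = 16 + G*(G + 129*G*v))
r/E(-212, -46 - 1*45) = 28898/(16 + (-212)**2 + 129*(-46 - 1*45)*(-212)**2) = 28898/(16 + 44944 + 129*(-46 - 45)*44944) = 28898/(16 + 44944 + 129*(-91)*44944) = 28898/(16 + 44944 - 527597616) = 28898/(-527552656) = 28898*(-1/527552656) = -14449/263776328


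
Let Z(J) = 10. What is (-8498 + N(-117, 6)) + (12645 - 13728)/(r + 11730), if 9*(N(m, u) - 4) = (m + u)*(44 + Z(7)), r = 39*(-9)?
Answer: -34744241/3793 ≈ -9160.1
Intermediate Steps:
r = -351
N(m, u) = 4 + 6*m + 6*u (N(m, u) = 4 + ((m + u)*(44 + 10))/9 = 4 + ((m + u)*54)/9 = 4 + (54*m + 54*u)/9 = 4 + (6*m + 6*u) = 4 + 6*m + 6*u)
(-8498 + N(-117, 6)) + (12645 - 13728)/(r + 11730) = (-8498 + (4 + 6*(-117) + 6*6)) + (12645 - 13728)/(-351 + 11730) = (-8498 + (4 - 702 + 36)) - 1083/11379 = (-8498 - 662) - 1083*1/11379 = -9160 - 361/3793 = -34744241/3793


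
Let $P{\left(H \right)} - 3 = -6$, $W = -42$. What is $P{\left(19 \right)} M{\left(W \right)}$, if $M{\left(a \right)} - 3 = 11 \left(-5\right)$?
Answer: $156$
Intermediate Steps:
$P{\left(H \right)} = -3$ ($P{\left(H \right)} = 3 - 6 = -3$)
$M{\left(a \right)} = -52$ ($M{\left(a \right)} = 3 + 11 \left(-5\right) = 3 - 55 = -52$)
$P{\left(19 \right)} M{\left(W \right)} = \left(-3\right) \left(-52\right) = 156$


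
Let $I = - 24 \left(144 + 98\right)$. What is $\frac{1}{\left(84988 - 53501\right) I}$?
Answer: $- \frac{1}{182876496} \approx -5.4682 \cdot 10^{-9}$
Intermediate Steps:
$I = -5808$ ($I = \left(-24\right) 242 = -5808$)
$\frac{1}{\left(84988 - 53501\right) I} = \frac{1}{\left(84988 - 53501\right) \left(-5808\right)} = \frac{1}{31487} \left(- \frac{1}{5808}\right) = - \frac{1}{182876496}$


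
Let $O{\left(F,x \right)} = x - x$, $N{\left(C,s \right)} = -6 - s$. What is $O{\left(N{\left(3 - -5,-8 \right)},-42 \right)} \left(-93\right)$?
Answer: $0$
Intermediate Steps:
$O{\left(F,x \right)} = 0$
$O{\left(N{\left(3 - -5,-8 \right)},-42 \right)} \left(-93\right) = 0 \left(-93\right) = 0$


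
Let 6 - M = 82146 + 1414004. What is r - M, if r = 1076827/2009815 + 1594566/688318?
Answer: 1034878674398760378/691695920585 ≈ 1.4961e+6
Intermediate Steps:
r = 1972991036138/691695920585 (r = 1076827*(1/2009815) + 1594566*(1/688318) = 1076827/2009815 + 797283/344159 = 1972991036138/691695920585 ≈ 2.8524)
M = -1496144 (M = 6 - (82146 + 1414004) = 6 - 1*1496150 = 6 - 1496150 = -1496144)
r - M = 1972991036138/691695920585 - 1*(-1496144) = 1972991036138/691695920585 + 1496144 = 1034878674398760378/691695920585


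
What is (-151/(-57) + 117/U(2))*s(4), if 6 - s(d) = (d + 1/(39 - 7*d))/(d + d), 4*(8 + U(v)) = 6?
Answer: -140875/1672 ≈ -84.255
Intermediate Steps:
U(v) = -13/2 (U(v) = -8 + (1/4)*6 = -8 + 3/2 = -13/2)
s(d) = 6 - (d + 1/(39 - 7*d))/(2*d) (s(d) = 6 - (d + 1/(39 - 7*d))/(d + d) = 6 - (d + 1/(39 - 7*d))/(2*d))
(-151/(-57) + 117/U(2))*s(4) = (-151/(-57) + 117/(-13/2))*((1/2)*(1 - 429*4 + 77*4**2)/(4*(-39 + 7*4))) = (-151*(-1/57) + 117*(-2/13))*((1/2)*(1/4)*(1 - 1716 + 77*16)/(-39 + 28)) = (151/57 - 18)*((1/2)*(1/4)*(1 - 1716 + 1232)/(-11)) = -875*(-1)*(-483)/(114*4*11) = -875/57*483/88 = -140875/1672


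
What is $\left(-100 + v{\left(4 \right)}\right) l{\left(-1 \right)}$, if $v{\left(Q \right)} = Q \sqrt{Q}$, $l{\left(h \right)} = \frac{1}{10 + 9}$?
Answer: $- \frac{92}{19} \approx -4.8421$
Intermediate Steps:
$l{\left(h \right)} = \frac{1}{19}$
$v{\left(Q \right)} = Q^{\frac{3}{2}}$
$\left(-100 + v{\left(4 \right)}\right) l{\left(-1 \right)} = \left(-100 + 4^{\frac{3}{2}}\right) \frac{1}{19} = \left(-100 + 8\right) \frac{1}{19} = \left(-92\right) \frac{1}{19} = - \frac{92}{19}$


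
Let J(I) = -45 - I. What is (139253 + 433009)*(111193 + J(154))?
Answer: 63517648428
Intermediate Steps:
(139253 + 433009)*(111193 + J(154)) = (139253 + 433009)*(111193 + (-45 - 1*154)) = 572262*(111193 + (-45 - 154)) = 572262*(111193 - 199) = 572262*110994 = 63517648428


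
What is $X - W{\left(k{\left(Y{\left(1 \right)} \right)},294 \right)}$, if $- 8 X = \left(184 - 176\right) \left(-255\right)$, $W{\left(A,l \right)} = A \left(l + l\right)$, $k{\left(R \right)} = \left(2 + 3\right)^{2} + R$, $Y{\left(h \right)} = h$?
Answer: $-15033$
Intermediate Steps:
$k{\left(R \right)} = 25 + R$ ($k{\left(R \right)} = 5^{2} + R = 25 + R$)
$W{\left(A,l \right)} = 2 A l$ ($W{\left(A,l \right)} = A 2 l = 2 A l$)
$X = 255$ ($X = - \frac{\left(184 - 176\right) \left(-255\right)}{8} = - \frac{8 \left(-255\right)}{8} = \left(- \frac{1}{8}\right) \left(-2040\right) = 255$)
$X - W{\left(k{\left(Y{\left(1 \right)} \right)},294 \right)} = 255 - 2 \left(25 + 1\right) 294 = 255 - 2 \cdot 26 \cdot 294 = 255 - 15288 = -15033$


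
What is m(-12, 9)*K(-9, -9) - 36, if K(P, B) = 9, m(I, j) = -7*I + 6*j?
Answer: 1206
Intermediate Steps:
m(-12, 9)*K(-9, -9) - 36 = (-7*(-12) + 6*9)*9 - 36 = (84 + 54)*9 - 36 = 138*9 - 36 = 1242 - 36 = 1206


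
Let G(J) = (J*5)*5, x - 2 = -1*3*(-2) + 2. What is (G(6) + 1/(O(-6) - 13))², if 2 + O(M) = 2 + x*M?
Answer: 119880601/5329 ≈ 22496.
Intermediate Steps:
x = 10 (x = 2 + (-1*3*(-2) + 2) = 2 + (-3*(-2) + 2) = 2 + (6 + 2) = 2 + 8 = 10)
O(M) = 10*M (O(M) = -2 + (2 + 10*M) = 10*M)
G(J) = 25*J (G(J) = (5*J)*5 = 25*J)
(G(6) + 1/(O(-6) - 13))² = (25*6 + 1/(10*(-6) - 13))² = (150 + 1/(-60 - 13))² = (150 + 1/(-73))² = (150 - 1/73)² = (10949/73)² = 119880601/5329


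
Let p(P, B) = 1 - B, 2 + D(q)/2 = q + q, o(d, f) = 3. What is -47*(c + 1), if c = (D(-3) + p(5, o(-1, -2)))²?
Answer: -15275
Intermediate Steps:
D(q) = -4 + 4*q (D(q) = -4 + 2*(q + q) = -4 + 2*(2*q) = -4 + 4*q)
c = 324 (c = ((-4 + 4*(-3)) + (1 - 1*3))² = ((-4 - 12) + (1 - 3))² = (-16 - 2)² = (-18)² = 324)
-47*(c + 1) = -47*(324 + 1) = -47*325 = -15275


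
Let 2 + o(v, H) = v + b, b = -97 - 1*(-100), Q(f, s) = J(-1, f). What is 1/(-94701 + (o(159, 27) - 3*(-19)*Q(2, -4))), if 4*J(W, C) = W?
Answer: -4/378221 ≈ -1.0576e-5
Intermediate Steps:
J(W, C) = W/4
Q(f, s) = -¼ (Q(f, s) = (¼)*(-1) = -¼)
b = 3 (b = -97 + 100 = 3)
o(v, H) = 1 + v (o(v, H) = -2 + (v + 3) = -2 + (3 + v) = 1 + v)
1/(-94701 + (o(159, 27) - 3*(-19)*Q(2, -4))) = 1/(-94701 + ((1 + 159) - 3*(-19)*(-1)/4)) = 1/(-94701 + (160 - (-57)*(-1)/4)) = 1/(-94701 + (160 - 1*57/4)) = 1/(-94701 + (160 - 57/4)) = 1/(-94701 + 583/4) = 1/(-378221/4) = -4/378221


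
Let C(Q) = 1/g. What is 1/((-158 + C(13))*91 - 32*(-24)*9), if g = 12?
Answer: -12/89501 ≈ -0.00013408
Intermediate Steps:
C(Q) = 1/12
1/((-158 + C(13))*91 - 32*(-24)*9) = 1/((-158 + 1/12)*91 - 32*(-24)*9) = 1/(-1895/12*91 + 768*9) = 1/(-172445/12 + 6912) = 1/(-89501/12) = -12/89501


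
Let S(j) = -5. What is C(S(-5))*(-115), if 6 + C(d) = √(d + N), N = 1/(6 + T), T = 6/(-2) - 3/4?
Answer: 690 - 115*I*√41/3 ≈ 690.0 - 245.45*I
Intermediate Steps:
T = -15/4 (T = 6*(-½) - 3*¼ = -3 - ¾ = -15/4 ≈ -3.7500)
N = 4/9 (N = 1/(6 - 15/4) = 1/(9/4) = 4/9 ≈ 0.44444)
C(d) = -6 + √(4/9 + d) (C(d) = -6 + √(d + 4/9) = -6 + √(4/9 + d))
C(S(-5))*(-115) = (-6 + √(4 + 9*(-5))/3)*(-115) = (-6 + √(4 - 45)/3)*(-115) = (-6 + √(-41)/3)*(-115) = (-6 + (I*√41)/3)*(-115) = (-6 + I*√41/3)*(-115) = 690 - 115*I*√41/3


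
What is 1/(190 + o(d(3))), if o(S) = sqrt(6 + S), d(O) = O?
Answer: 1/193 ≈ 0.0051813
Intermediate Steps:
1/(190 + o(d(3))) = 1/(190 + sqrt(6 + 3)) = 1/(190 + sqrt(9)) = 1/(190 + 3) = 1/193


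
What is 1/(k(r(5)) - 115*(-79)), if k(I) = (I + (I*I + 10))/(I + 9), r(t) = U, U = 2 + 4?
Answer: 15/136327 ≈ 0.00011003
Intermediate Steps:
U = 6
r(t) = 6
k(I) = (10 + I + I²)/(9 + I) (k(I) = (I + (I² + 10))/(9 + I) = (I + (10 + I²))/(9 + I) = (10 + I + I²)/(9 + I))
1/(k(r(5)) - 115*(-79)) = 1/((10 + 6 + 6²)/(9 + 6) - 115*(-79)) = 1/((10 + 6 + 36)/15 + 9085) = 1/((1/15)*52 + 9085) = 1/(52/15 + 9085) = 1/(136327/15) = 15/136327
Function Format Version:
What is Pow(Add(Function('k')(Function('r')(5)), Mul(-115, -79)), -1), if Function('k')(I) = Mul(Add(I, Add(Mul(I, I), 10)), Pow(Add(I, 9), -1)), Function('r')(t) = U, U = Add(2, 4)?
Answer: Rational(15, 136327) ≈ 0.00011003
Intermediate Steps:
U = 6
Function('r')(t) = 6
Function('k')(I) = Mul(Pow(Add(9, I), -1), Add(10, I, Pow(I, 2))) (Function('k')(I) = Mul(Add(I, Add(Pow(I, 2), 10)), Pow(Add(9, I), -1)) = Mul(Add(I, Add(10, Pow(I, 2))), Pow(Add(9, I), -1)) = Mul(Add(10, I, Pow(I, 2)), Pow(Add(9, I), -1)) = Mul(Pow(Add(9, I), -1), Add(10, I, Pow(I, 2))))
Pow(Add(Function('k')(Function('r')(5)), Mul(-115, -79)), -1) = Pow(Add(Mul(Pow(Add(9, 6), -1), Add(10, 6, Pow(6, 2))), Mul(-115, -79)), -1) = Pow(Add(Mul(Pow(15, -1), Add(10, 6, 36)), 9085), -1) = Pow(Add(Mul(Rational(1, 15), 52), 9085), -1) = Pow(Add(Rational(52, 15), 9085), -1) = Pow(Rational(136327, 15), -1) = Rational(15, 136327)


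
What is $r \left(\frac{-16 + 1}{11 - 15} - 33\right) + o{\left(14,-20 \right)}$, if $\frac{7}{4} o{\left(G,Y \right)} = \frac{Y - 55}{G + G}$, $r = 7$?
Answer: $- \frac{40431}{196} \approx -206.28$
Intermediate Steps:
$o{\left(G,Y \right)} = \frac{2 \left(-55 + Y\right)}{7 G}$ ($o{\left(G,Y \right)} = \frac{4 \frac{Y - 55}{G + G}}{7} = \frac{4 \frac{-55 + Y}{2 G}}{7} = \frac{2 \left(-55 + Y\right)}{7 G}$)
$r \left(\frac{-16 + 1}{11 - 15} - 33\right) + o{\left(14,-20 \right)} = 7 \left(\frac{-16 + 1}{11 - 15} - 33\right) + \frac{2 \left(-55 - 20\right)}{7 \cdot 14} = 7 \left(- \frac{15}{-4} - 33\right) + \frac{2}{7} \cdot \frac{1}{14} \left(-75\right) = 7 \left(\left(-15\right) \left(- \frac{1}{4}\right) - 33\right) - \frac{75}{49} = 7 \left(\frac{15}{4} - 33\right) - \frac{75}{49} = 7 \left(- \frac{117}{4}\right) - \frac{75}{49} = - \frac{819}{4} - \frac{75}{49} = - \frac{40431}{196}$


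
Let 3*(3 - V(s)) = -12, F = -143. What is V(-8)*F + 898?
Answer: -103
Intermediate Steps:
V(s) = 7 (V(s) = 3 - ⅓*(-12) = 3 + 4 = 7)
V(-8)*F + 898 = 7*(-143) + 898 = -1001 + 898 = -103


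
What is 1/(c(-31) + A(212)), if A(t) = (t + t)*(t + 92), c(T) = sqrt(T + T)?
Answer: 64448/8307089439 - I*sqrt(62)/16614178878 ≈ 7.7582e-6 - 4.7393e-10*I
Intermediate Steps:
c(T) = sqrt(2)*sqrt(T) (c(T) = sqrt(2*T) = sqrt(2)*sqrt(T))
A(t) = 2*t*(92 + t) (A(t) = (2*t)*(92 + t) = 2*t*(92 + t))
1/(c(-31) + A(212)) = 1/(sqrt(2)*sqrt(-31) + 2*212*(92 + 212)) = 1/(sqrt(2)*(I*sqrt(31)) + 2*212*304) = 1/(I*sqrt(62) + 128896) = 1/(128896 + I*sqrt(62))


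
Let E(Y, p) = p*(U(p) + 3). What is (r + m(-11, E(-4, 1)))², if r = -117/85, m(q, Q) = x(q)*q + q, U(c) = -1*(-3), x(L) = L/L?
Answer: 3948169/7225 ≈ 546.46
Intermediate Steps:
x(L) = 1
U(c) = 3
E(Y, p) = 6*p (E(Y, p) = p*(3 + 3) = p*6 = 6*p)
m(q, Q) = 2*q (m(q, Q) = 1*q + q = q + q = 2*q)
r = -117/85 (r = -117*1/85 = -117/85 ≈ -1.3765)
(r + m(-11, E(-4, 1)))² = (-117/85 + 2*(-11))² = (-117/85 - 22)² = (-1987/85)² = 3948169/7225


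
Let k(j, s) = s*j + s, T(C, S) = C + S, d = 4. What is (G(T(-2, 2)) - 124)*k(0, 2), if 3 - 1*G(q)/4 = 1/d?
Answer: -226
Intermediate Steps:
G(q) = 11 (G(q) = 12 - 4/4 = 12 - 4*1/4 = 12 - 1 = 11)
k(j, s) = s + j*s (k(j, s) = j*s + s = s + j*s)
(G(T(-2, 2)) - 124)*k(0, 2) = (11 - 124)*(2*(1 + 0)) = -226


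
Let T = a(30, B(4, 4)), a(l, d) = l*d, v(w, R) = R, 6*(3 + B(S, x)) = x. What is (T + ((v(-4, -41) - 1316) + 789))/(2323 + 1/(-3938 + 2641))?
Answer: -413743/1506465 ≈ -0.27464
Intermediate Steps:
B(S, x) = -3 + x/6
a(l, d) = d*l
T = -70 (T = (-3 + (1/6)*4)*30 = (-3 + 2/3)*30 = -7/3*30 = -70)
(T + ((v(-4, -41) - 1316) + 789))/(2323 + 1/(-3938 + 2641)) = (-70 + ((-41 - 1316) + 789))/(2323 + 1/(-3938 + 2641)) = (-70 + (-1357 + 789))/(2323 + 1/(-1297)) = (-70 - 568)/(2323 - 1/1297) = -638/3012930/1297 = -638*1297/3012930 = -413743/1506465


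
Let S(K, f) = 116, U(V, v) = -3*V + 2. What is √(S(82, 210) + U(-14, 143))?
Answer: 4*√10 ≈ 12.649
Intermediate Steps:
U(V, v) = 2 - 3*V
√(S(82, 210) + U(-14, 143)) = √(116 + (2 - 3*(-14))) = √(116 + (2 + 42)) = √(116 + 44) = √160 = 4*√10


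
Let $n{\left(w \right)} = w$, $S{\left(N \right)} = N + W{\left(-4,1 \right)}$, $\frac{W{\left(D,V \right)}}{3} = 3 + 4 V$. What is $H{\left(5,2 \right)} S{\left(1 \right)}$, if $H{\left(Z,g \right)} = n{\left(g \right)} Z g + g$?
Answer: $484$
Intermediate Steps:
$W{\left(D,V \right)} = 9 + 12 V$ ($W{\left(D,V \right)} = 3 \left(3 + 4 V\right) = 9 + 12 V$)
$S{\left(N \right)} = 21 + N$ ($S{\left(N \right)} = N + \left(9 + 12 \cdot 1\right) = N + \left(9 + 12\right) = N + 21 = 21 + N$)
$H{\left(Z,g \right)} = g + Z g^{2}$ ($H{\left(Z,g \right)} = g Z g + g = Z g g + g = Z g^{2} + g = g + Z g^{2}$)
$H{\left(5,2 \right)} S{\left(1 \right)} = 2 \left(1 + 5 \cdot 2\right) \left(21 + 1\right) = 2 \left(1 + 10\right) 22 = 2 \cdot 11 \cdot 22 = 22 \cdot 22 = 484$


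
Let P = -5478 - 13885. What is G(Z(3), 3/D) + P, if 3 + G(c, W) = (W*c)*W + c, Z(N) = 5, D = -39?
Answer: -3272004/169 ≈ -19361.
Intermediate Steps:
G(c, W) = -3 + c + c*W² (G(c, W) = -3 + ((W*c)*W + c) = -3 + (c*W² + c) = -3 + (c + c*W²) = -3 + c + c*W²)
P = -19363
G(Z(3), 3/D) + P = (-3 + 5 + 5*(3/(-39))²) - 19363 = (-3 + 5 + 5*(3*(-1/39))²) - 19363 = (-3 + 5 + 5*(-1/13)²) - 19363 = (-3 + 5 + 5*(1/169)) - 19363 = (-3 + 5 + 5/169) - 19363 = 343/169 - 19363 = -3272004/169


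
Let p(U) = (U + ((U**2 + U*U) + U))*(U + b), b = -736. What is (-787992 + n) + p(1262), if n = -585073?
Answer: 1675416047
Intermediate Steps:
p(U) = (-736 + U)*(2*U + 2*U**2) (p(U) = (U + ((U**2 + U*U) + U))*(U - 736) = (U + ((U**2 + U**2) + U))*(-736 + U) = (U + (2*U**2 + U))*(-736 + U) = (U + (U + 2*U**2))*(-736 + U) = (2*U + 2*U**2)*(-736 + U) = (-736 + U)*(2*U + 2*U**2))
(-787992 + n) + p(1262) = (-787992 - 585073) + 2*1262*(-736 + 1262**2 - 735*1262) = -1373065 + 2*1262*(-736 + 1592644 - 927570) = -1373065 + 2*1262*664338 = -1373065 + 1676789112 = 1675416047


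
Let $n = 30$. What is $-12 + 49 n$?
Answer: $1458$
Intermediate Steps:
$-12 + 49 n = -12 + 49 \cdot 30 = -12 + 1470 = 1458$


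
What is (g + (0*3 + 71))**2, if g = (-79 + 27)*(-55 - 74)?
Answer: 45954841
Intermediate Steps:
g = 6708 (g = -52*(-129) = 6708)
(g + (0*3 + 71))**2 = (6708 + (0*3 + 71))**2 = (6708 + (0 + 71))**2 = (6708 + 71)**2 = 6779**2 = 45954841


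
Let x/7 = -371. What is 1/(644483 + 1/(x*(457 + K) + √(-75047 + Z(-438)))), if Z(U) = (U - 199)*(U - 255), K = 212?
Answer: 972696946534759586/626886646193001602137629 + √366394/1253773292386003204275258 ≈ 1.5516e-6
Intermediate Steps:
x = -2597 (x = 7*(-371) = -2597)
Z(U) = (-255 + U)*(-199 + U) (Z(U) = (-199 + U)*(-255 + U) = (-255 + U)*(-199 + U))
1/(644483 + 1/(x*(457 + K) + √(-75047 + Z(-438)))) = 1/(644483 + 1/(-2597*(457 + 212) + √(-75047 + (50745 + (-438)² - 454*(-438))))) = 1/(644483 + 1/(-2597*669 + √(-75047 + (50745 + 191844 + 198852)))) = 1/(644483 + 1/(-1737393 + √(-75047 + 441441))) = 1/(644483 + 1/(-1737393 + √366394))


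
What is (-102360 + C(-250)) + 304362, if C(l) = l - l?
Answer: 202002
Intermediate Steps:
C(l) = 0
(-102360 + C(-250)) + 304362 = (-102360 + 0) + 304362 = -102360 + 304362 = 202002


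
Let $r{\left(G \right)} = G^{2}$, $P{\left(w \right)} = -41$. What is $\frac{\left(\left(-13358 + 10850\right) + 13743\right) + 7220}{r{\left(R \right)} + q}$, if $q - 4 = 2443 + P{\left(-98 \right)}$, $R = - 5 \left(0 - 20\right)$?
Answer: $\frac{18455}{12406} \approx 1.4876$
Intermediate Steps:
$R = 100$ ($R = - 5 \left(0 - 20\right) = \left(-5\right) \left(-20\right) = 100$)
$q = 2406$ ($q = 4 + \left(2443 - 41\right) = 4 + 2402 = 2406$)
$\frac{\left(\left(-13358 + 10850\right) + 13743\right) + 7220}{r{\left(R \right)} + q} = \frac{\left(\left(-13358 + 10850\right) + 13743\right) + 7220}{100^{2} + 2406} = \frac{\left(-2508 + 13743\right) + 7220}{10000 + 2406} = \frac{11235 + 7220}{12406} = 18455 \cdot \frac{1}{12406} = \frac{18455}{12406}$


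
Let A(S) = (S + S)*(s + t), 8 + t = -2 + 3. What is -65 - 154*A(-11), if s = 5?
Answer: -6841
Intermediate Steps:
t = -7 (t = -8 + (-2 + 3) = -8 + 1 = -7)
A(S) = -4*S (A(S) = (S + S)*(5 - 7) = (2*S)*(-2) = -4*S)
-65 - 154*A(-11) = -65 - (-616)*(-11) = -65 - 154*44 = -65 - 6776 = -6841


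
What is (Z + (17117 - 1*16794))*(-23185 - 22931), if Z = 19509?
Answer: -914572512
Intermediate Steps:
(Z + (17117 - 1*16794))*(-23185 - 22931) = (19509 + (17117 - 1*16794))*(-23185 - 22931) = (19509 + (17117 - 16794))*(-46116) = (19509 + 323)*(-46116) = 19832*(-46116) = -914572512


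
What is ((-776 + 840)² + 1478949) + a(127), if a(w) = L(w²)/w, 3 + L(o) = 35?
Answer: 188346747/127 ≈ 1.4830e+6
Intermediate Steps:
L(o) = 32 (L(o) = -3 + 35 = 32)
a(w) = 32/w
((-776 + 840)² + 1478949) + a(127) = ((-776 + 840)² + 1478949) + 32/127 = (64² + 1478949) + 32*(1/127) = (4096 + 1478949) + 32/127 = 1483045 + 32/127 = 188346747/127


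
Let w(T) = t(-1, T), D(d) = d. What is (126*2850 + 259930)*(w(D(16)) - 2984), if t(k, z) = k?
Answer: -1847804550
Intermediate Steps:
w(T) = -1
(126*2850 + 259930)*(w(D(16)) - 2984) = (126*2850 + 259930)*(-1 - 2984) = (359100 + 259930)*(-2985) = 619030*(-2985) = -1847804550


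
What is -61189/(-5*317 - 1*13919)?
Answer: 61189/15504 ≈ 3.9467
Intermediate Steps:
-61189/(-5*317 - 1*13919) = -61189/(-1585 - 13919) = -61189/(-15504) = -61189*(-1/15504) = 61189/15504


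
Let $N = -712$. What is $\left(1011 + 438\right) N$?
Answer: $-1031688$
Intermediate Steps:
$\left(1011 + 438\right) N = \left(1011 + 438\right) \left(-712\right) = 1449 \left(-712\right) = -1031688$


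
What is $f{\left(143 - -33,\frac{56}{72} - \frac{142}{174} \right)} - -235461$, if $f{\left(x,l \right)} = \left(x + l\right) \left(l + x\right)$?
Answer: $\frac{18149036257}{68121} \approx 2.6642 \cdot 10^{5}$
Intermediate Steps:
$f{\left(x,l \right)} = \left(l + x\right)^{2}$ ($f{\left(x,l \right)} = \left(l + x\right) \left(l + x\right) = \left(l + x\right)^{2}$)
$f{\left(143 - -33,\frac{56}{72} - \frac{142}{174} \right)} - -235461 = \left(\left(\frac{56}{72} - \frac{142}{174}\right) + \left(143 - -33\right)\right)^{2} - -235461 = \left(\left(56 \cdot \frac{1}{72} - \frac{71}{87}\right) + \left(143 + \left(40 - 7\right)\right)\right)^{2} + 235461 = \left(\left(\frac{7}{9} - \frac{71}{87}\right) + \left(143 + 33\right)\right)^{2} + 235461 = \left(- \frac{10}{261} + 176\right)^{2} + 235461 = \left(\frac{45926}{261}\right)^{2} + 235461 = \frac{2109197476}{68121} + 235461 = \frac{18149036257}{68121}$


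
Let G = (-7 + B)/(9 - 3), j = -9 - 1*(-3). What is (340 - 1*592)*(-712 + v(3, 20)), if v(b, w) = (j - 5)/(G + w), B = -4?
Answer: 19573848/109 ≈ 1.7958e+5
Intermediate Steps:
j = -6 (j = -9 + 3 = -6)
G = -11/6 (G = (-7 - 4)/(9 - 3) = -11/6 ≈ -1.8333)
v(b, w) = -11/(-11/6 + w) (v(b, w) = (-6 - 5)/(-11/6 + w) = -11/(-11/6 + w))
(340 - 1*592)*(-712 + v(3, 20)) = (340 - 1*592)*(-712 - 66/(-11 + 6*20)) = (340 - 592)*(-712 - 66/(-11 + 120)) = -252*(-712 - 66/109) = -252*(-77674/109) = 19573848/109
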